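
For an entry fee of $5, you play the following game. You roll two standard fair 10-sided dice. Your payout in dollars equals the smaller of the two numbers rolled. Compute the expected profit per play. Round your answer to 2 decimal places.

Distribution of the smaller of the two numbers rolled: 1 w.p. 19/100, 2 w.p. 17/100, 3 w.p. 3/20, 4 w.p. 13/100, 5 w.p. 11/100, 6 w.p. 9/100, …
E[payout] = (19/100)·1 + (17/100)·2 + (3/20)·3 + (13/100)·4 + (11/100)·5 + (9/100)·6 + (7/100)·7 + (1/20)·8 + (3/100)·9 + (1/100)·10 = 77/20
Expected profit = 77/20 − 5 = -23/20 ≈ -$1.15

-$1.15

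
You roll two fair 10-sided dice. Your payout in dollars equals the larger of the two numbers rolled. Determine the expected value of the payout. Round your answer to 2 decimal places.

$7.15

Distribution of the larger of the two numbers rolled: 1 w.p. 1/100, 2 w.p. 3/100, 3 w.p. 1/20, 4 w.p. 7/100, 5 w.p. 9/100, 6 w.p. 11/100, …
E[payout] = (1/100)·1 + (3/100)·2 + (1/20)·3 + (7/100)·4 + (9/100)·5 + (11/100)·6 + (13/100)·7 + (3/20)·8 + (17/100)·9 + (19/100)·10 = 143/20
≈ $7.15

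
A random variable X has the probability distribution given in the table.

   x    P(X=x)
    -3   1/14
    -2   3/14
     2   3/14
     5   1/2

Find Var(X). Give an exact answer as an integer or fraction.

E[X] = (1/14)·(-3) + (3/14)·(-2) + (3/14)·2 + (1/2)·5 = 16/7
E[X²] = (1/14)·9 + (3/14)·4 + (3/14)·4 + (1/2)·25 = 104/7
Var(X) = 104/7 − (16/7)² = 472/49

472/49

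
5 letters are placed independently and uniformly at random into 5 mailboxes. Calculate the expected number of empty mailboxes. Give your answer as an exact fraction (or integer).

Let Xⱼ=1 if mailbox j is empty. P(Xⱼ=1) = ((5-1)/5)^5 = 1024/3125.
By linearity, E[#empty] = 5·1024/3125 = 1024/625.

1024/625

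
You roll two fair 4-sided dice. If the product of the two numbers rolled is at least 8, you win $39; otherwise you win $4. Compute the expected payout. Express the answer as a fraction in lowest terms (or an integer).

137/8 dollars

E[payout] = (5/8)·4 + (3/8)·39 = 137/8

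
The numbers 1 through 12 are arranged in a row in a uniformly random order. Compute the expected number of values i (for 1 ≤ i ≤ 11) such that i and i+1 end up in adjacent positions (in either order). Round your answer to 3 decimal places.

For each i ∈ {1,…,11}, let Xᵢ = 1 if i and i+1 are adjacent. P(Xᵢ=1) = 2·(12−1)!/12! = 2/12.
By linearity, E[ΣXᵢ] = (11)·(2/12) = 11/6.
≈ 1.833

1.833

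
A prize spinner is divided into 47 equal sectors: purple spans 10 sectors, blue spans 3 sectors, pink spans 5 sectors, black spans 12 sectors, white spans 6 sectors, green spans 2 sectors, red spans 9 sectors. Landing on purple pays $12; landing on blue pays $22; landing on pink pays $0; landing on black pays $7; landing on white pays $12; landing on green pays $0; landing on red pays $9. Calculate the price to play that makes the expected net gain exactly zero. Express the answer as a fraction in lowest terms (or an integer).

$9

E[payout] = (10/47)·12 + (3/47)·22 + (5/47)·0 + (12/47)·7 + (6/47)·12 + (2/47)·0 + (9/47)·9 = 9
Fair fee = E[payout] = 9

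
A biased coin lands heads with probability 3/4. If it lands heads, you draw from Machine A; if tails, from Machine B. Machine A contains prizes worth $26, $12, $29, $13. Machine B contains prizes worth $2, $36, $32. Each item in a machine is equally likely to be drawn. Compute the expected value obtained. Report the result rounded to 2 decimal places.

$20.83

E[X | Machine A] = (26 + 12 + 29 + 13)/4 = 20
E[X | Machine B] = (2 + 36 + 32)/3 = 70/3
E[X] = (3/4)·20 + (1/4)·70/3 = 125/6 ≈ 20.83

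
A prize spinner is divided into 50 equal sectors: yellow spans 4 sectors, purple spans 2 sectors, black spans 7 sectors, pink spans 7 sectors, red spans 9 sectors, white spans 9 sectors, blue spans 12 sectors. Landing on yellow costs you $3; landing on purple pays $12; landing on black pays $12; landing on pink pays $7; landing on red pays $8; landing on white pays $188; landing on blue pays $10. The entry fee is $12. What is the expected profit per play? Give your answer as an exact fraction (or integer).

1429/50 dollars

E[payout] = (4/50)·(-3) + (2/50)·12 + (7/50)·12 + (7/50)·7 + (9/50)·8 + (9/50)·188 + (12/50)·10 = 2029/50
Expected profit = 2029/50 − 12 = 1429/50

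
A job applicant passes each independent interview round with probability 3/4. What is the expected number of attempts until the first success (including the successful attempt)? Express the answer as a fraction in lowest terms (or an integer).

For a geometric distribution, E[trials] = 1/p = 1/(3/4) = 4/3.

4/3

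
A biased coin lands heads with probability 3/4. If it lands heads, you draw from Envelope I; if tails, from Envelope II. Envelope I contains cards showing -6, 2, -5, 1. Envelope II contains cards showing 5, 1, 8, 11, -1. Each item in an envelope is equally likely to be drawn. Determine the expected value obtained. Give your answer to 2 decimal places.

E[X | Envelope I] = (-6 + 2 − 5 + 1)/4 = -2
E[X | Envelope II] = (5 + 1 + 8 + 11 − 1)/5 = 24/5
E[X] = (3/4)·(-2) + (1/4)·24/5 = -3/10 ≈ -0.30

-0.30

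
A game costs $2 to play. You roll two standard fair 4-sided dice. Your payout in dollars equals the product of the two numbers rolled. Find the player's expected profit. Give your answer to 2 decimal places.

Distribution of the product of the two numbers rolled: 1 w.p. 1/16, 2 w.p. 1/8, 3 w.p. 1/8, 4 w.p. 3/16, 6 w.p. 1/8, 8 w.p. 1/8, …
E[payout] = (1/16)·1 + (1/8)·2 + (1/8)·3 + (3/16)·4 + (1/8)·6 + (1/8)·8 + (1/16)·9 + (1/8)·12 + (1/16)·16 = 25/4
Expected profit = 25/4 − 2 = 17/4 ≈ $4.25

$4.25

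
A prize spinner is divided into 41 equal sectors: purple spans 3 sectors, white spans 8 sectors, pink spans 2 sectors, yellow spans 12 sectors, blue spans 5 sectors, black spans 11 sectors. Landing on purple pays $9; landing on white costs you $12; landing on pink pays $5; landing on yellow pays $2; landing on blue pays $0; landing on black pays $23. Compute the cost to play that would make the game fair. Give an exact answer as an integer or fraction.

E[payout] = (3/41)·9 + (8/41)·(-12) + (2/41)·5 + (12/41)·2 + (5/41)·0 + (11/41)·23 = 218/41
Fair fee = E[payout] = 218/41

218/41 dollars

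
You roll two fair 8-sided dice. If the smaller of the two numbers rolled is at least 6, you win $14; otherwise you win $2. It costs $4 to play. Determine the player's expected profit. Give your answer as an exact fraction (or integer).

-5/16 dollars

E[payout] = (55/64)·2 + (9/64)·14 = 59/16
Expected profit = 59/16 − 4 = -5/16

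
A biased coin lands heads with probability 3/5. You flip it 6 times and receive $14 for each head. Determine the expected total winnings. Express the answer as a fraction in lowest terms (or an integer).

252/5 dollars

E[#heads] = 6·3/5 = 18/5 (linearity over flips).
E[winnings] = 14·18/5 = 252/5.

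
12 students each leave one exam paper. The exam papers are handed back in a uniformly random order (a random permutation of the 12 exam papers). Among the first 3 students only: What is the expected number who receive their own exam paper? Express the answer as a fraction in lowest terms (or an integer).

Let Xᵢ = 1 if person i gets their own exam paper. For each i, P(Xᵢ=1) = 1/12.
By linearity of expectation, E[X₁+…+X_3] = 3·(1/12) = 1/4.

1/4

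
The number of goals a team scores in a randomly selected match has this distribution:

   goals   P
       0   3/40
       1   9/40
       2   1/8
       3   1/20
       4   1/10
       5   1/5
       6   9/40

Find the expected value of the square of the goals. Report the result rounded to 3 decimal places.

E[X²] = (3/40)·0 + (9/40)·1 + (1/8)·4 + (1/20)·9 + (1/10)·16 + (1/5)·25 + (9/40)·36
     = 127/8 ≈ 15.875

15.875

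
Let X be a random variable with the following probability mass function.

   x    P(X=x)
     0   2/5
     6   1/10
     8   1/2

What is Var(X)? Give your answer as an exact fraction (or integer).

361/25

E[X] = (2/5)·0 + (1/10)·6 + (1/2)·8 = 23/5
E[X²] = (2/5)·0 + (1/10)·36 + (1/2)·64 = 178/5
Var(X) = 178/5 − (23/5)² = 361/25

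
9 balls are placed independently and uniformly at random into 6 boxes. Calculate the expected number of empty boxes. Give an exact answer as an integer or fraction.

Let Xⱼ=1 if box j is empty. P(Xⱼ=1) = ((6-1)/6)^9 = 1953125/10077696.
By linearity, E[#empty] = 6·1953125/10077696 = 1953125/1679616.

1953125/1679616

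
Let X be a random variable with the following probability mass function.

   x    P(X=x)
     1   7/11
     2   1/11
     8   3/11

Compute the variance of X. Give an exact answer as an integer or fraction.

104/11

E[X] = (7/11)·1 + (1/11)·2 + (3/11)·8 = 3
E[X²] = (7/11)·1 + (1/11)·4 + (3/11)·64 = 203/11
Var(X) = 203/11 − (3)² = 104/11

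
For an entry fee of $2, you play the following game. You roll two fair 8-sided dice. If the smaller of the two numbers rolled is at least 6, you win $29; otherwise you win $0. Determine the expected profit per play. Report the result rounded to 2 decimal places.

E[payout] = (55/64)·0 + (9/64)·29 = 261/64
Expected profit = 261/64 − 2 = 133/64 ≈ $2.08

$2.08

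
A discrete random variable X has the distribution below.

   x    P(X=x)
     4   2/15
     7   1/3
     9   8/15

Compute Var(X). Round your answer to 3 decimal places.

2.889

E[X] = (2/15)·4 + (1/3)·7 + (8/15)·9 = 23/3
E[X²] = (2/15)·16 + (1/3)·49 + (8/15)·81 = 185/3
Var(X) = 185/3 − (23/3)² = 26/9 ≈ 2.889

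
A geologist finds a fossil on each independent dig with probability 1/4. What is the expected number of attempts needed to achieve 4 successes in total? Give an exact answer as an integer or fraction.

16

By linearity (sum of 4 independent geometric waits), E[trials] = 4/p = 4/(1/4) = 16.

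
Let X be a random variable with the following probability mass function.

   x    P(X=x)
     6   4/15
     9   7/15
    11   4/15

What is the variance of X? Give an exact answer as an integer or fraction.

E[X] = (4/15)·6 + (7/15)·9 + (4/15)·11 = 131/15
E[X²] = (4/15)·36 + (7/15)·81 + (4/15)·121 = 239/3
Var(X) = 239/3 − (131/15)² = 764/225

764/225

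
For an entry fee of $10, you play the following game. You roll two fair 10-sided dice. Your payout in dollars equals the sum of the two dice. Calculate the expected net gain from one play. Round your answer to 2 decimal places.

Distribution of the sum of the two dice: 2 w.p. 1/100, 3 w.p. 1/50, 4 w.p. 3/100, 5 w.p. 1/25, 6 w.p. 1/20, 7 w.p. 3/50, …
E[payout] = (1/100)·2 + (1/50)·3 + (3/100)·4 + (1/25)·5 + (1/20)·6 + (3/50)·7 + (7/100)·8 + (2/25)·9 + (9/100)·10 + (1/10)·11 + (9/100)·12 + (2/25)·13 + (7/100)·14 + (3/50)·15 + (1/20)·16 + (1/25)·17 + (3/100)·18 + (1/50)·19 + (1/100)·20 = 11
Expected profit = 11 − 10 = 1 ≈ $1.00

$1.00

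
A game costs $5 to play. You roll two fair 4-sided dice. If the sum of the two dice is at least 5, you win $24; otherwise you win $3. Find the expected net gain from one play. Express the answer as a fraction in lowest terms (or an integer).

E[payout] = (3/8)·3 + (5/8)·24 = 129/8
Expected profit = 129/8 − 5 = 89/8

89/8 dollars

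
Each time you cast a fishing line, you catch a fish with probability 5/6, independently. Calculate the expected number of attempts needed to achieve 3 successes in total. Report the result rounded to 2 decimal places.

3.60

By linearity (sum of 3 independent geometric waits), E[trials] = 3/p = 3/(5/6) = 18/5.
≈ 3.60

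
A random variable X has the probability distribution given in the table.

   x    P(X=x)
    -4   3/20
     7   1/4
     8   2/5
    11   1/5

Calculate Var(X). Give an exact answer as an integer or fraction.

E[X] = (3/20)·(-4) + (1/4)·7 + (2/5)·8 + (1/5)·11 = 131/20
E[X²] = (3/20)·16 + (1/4)·49 + (2/5)·64 + (1/5)·121 = 1289/20
Var(X) = 1289/20 − (131/20)² = 8619/400

8619/400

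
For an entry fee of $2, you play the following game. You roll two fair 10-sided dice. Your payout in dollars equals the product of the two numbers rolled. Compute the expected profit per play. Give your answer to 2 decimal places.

$28.25

Distribution of the product of the two numbers rolled: 1 w.p. 1/100, 2 w.p. 1/50, 3 w.p. 1/50, 4 w.p. 3/100, 5 w.p. 1/50, 6 w.p. 1/25, …
E[payout] = (1/100)·1 + (1/50)·2 + (1/50)·3 + (3/100)·4 + (1/50)·5 + (1/25)·6 + (1/50)·7 + (1/25)·8 + (3/100)·9 + (1/25)·10 + (1/25)·12 + (1/50)·14 + (1/50)·15 + (3/100)·16 + (1/25)·18 + (1/25)·20 + (1/50)·21 + (1/25)·24 + (1/100)·25 + (1/50)·27 + (1/50)·28 + (1/25)·30 + (1/50)·32 + (1/50)·35 + (3/100)·36 + (1/25)·40 + (1/50)·42 + (1/50)·45 + (1/50)·48 + (1/100)·49 + (1/50)·50 + (1/50)·54 + (1/50)·56 + (1/50)·60 + (1/50)·63 + (1/100)·64 + (1/50)·70 + (1/50)·72 + (1/50)·80 + (1/100)·81 + (1/50)·90 + (1/100)·100 = 121/4
Expected profit = 121/4 − 2 = 113/4 ≈ $28.25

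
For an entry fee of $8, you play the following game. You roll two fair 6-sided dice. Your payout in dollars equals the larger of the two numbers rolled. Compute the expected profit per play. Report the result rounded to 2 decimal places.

Distribution of the larger of the two numbers rolled: 1 w.p. 1/36, 2 w.p. 1/12, 3 w.p. 5/36, 4 w.p. 7/36, 5 w.p. 1/4, 6 w.p. 11/36
E[payout] = (1/36)·1 + (1/12)·2 + (5/36)·3 + (7/36)·4 + (1/4)·5 + (11/36)·6 = 161/36
Expected profit = 161/36 − 8 = -127/36 ≈ -$3.53

-$3.53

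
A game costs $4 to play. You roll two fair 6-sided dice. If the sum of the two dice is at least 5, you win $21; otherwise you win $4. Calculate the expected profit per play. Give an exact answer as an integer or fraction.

E[payout] = (1/6)·4 + (5/6)·21 = 109/6
Expected profit = 109/6 − 4 = 85/6

85/6 dollars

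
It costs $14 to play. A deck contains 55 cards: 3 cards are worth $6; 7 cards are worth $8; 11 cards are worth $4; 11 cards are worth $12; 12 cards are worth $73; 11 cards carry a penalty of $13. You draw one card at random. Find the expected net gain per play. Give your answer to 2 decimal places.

$3.87

E[payout] = (3/55)·6 + (7/55)·8 + (11/55)·4 + (11/55)·12 + (12/55)·73 + (11/55)·(-13) = 983/55
Expected profit = 983/55 − 14 = 213/55 ≈ $3.87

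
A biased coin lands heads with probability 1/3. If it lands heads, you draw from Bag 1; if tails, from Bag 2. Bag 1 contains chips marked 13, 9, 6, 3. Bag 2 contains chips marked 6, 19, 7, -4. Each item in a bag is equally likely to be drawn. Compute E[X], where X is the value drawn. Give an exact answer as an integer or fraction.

29/4

E[X | Bag 1] = (13 + 9 + 6 + 3)/4 = 31/4
E[X | Bag 2] = (6 + 19 + 7 − 4)/4 = 7
E[X] = (1/3)·31/4 + (2/3)·7 = 29/4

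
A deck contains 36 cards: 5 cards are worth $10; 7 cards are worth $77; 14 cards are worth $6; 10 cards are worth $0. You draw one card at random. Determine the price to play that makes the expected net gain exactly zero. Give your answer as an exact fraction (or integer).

E[payout] = (5/36)·10 + (7/36)·77 + (14/36)·6 + (10/36)·0 = 673/36
Fair fee = E[payout] = 673/36

673/36 dollars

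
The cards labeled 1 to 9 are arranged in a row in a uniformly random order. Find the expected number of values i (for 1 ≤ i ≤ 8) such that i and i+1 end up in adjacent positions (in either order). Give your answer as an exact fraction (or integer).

16/9

For each i ∈ {1,…,8}, let Xᵢ = 1 if i and i+1 are adjacent. P(Xᵢ=1) = 2·(9−1)!/9! = 2/9.
By linearity, E[ΣXᵢ] = (8)·(2/9) = 16/9.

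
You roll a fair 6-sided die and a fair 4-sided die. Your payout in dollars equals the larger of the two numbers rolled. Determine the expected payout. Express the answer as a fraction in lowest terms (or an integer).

Distribution of the larger of the two numbers rolled: 1 w.p. 1/24, 2 w.p. 1/8, 3 w.p. 5/24, 4 w.p. 7/24, 5 w.p. 1/6, 6 w.p. 1/6
E[payout] = (1/24)·1 + (1/8)·2 + (5/24)·3 + (7/24)·4 + (1/6)·5 + (1/6)·6 = 47/12

47/12 dollars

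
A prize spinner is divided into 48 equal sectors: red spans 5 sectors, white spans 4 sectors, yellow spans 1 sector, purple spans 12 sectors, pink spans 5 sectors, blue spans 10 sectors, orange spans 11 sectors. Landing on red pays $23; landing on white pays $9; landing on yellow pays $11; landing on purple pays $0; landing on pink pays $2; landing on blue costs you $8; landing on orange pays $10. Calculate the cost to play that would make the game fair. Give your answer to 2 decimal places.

E[payout] = (5/48)·23 + (4/48)·9 + (1/48)·11 + (12/48)·0 + (5/48)·2 + (10/48)·(-8) + (11/48)·10 = 101/24
Fair fee = E[payout] = 101/24 ≈ $4.21

$4.21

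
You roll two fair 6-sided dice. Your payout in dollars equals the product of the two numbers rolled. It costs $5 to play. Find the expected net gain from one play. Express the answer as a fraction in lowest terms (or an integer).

Distribution of the product of the two numbers rolled: 1 w.p. 1/36, 2 w.p. 1/18, 3 w.p. 1/18, 4 w.p. 1/12, 5 w.p. 1/18, 6 w.p. 1/9, …
E[payout] = (1/36)·1 + (1/18)·2 + (1/18)·3 + (1/12)·4 + (1/18)·5 + (1/9)·6 + (1/18)·8 + (1/36)·9 + (1/18)·10 + (1/9)·12 + (1/18)·15 + (1/36)·16 + (1/18)·18 + (1/18)·20 + (1/18)·24 + (1/36)·25 + (1/18)·30 + (1/36)·36 = 49/4
Expected profit = 49/4 − 5 = 29/4

29/4 dollars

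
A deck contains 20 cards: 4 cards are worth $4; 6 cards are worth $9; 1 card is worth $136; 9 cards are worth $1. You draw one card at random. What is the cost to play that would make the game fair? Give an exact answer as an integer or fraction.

E[payout] = (4/20)·4 + (6/20)·9 + (1/20)·136 + (9/20)·1 = 43/4
Fair fee = E[payout] = 43/4

43/4 dollars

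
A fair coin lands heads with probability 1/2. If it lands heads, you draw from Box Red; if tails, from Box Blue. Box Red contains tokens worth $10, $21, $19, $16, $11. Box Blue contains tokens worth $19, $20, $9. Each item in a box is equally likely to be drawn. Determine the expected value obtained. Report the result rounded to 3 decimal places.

$15.700

E[X | Box Red] = (10 + 21 + 19 + 16 + 11)/5 = 77/5
E[X | Box Blue] = (19 + 20 + 9)/3 = 16
E[X] = (1/2)·77/5 + (1/2)·16 = 157/10 ≈ 15.700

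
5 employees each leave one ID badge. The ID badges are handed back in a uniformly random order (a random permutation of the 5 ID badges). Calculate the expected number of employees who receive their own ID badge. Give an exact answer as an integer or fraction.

Let Xᵢ = 1 if person i gets their own ID badge. For each i, P(Xᵢ=1) = 1/5.
By linearity of expectation, E[X₁+…+X_5] = 5·(1/5) = 1.

1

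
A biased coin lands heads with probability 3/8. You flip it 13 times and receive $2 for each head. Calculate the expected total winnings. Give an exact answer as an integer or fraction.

39/4 dollars

E[#heads] = 13·3/8 = 39/8 (linearity over flips).
E[winnings] = 2·39/8 = 39/4.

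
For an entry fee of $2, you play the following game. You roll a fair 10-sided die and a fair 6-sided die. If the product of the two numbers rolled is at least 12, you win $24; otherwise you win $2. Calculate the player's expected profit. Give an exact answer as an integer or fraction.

407/30 dollars

E[payout] = (23/60)·2 + (37/60)·24 = 467/30
Expected profit = 467/30 − 2 = 407/30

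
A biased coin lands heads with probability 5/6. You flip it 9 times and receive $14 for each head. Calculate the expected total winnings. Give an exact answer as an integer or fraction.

E[#heads] = 9·5/6 = 15/2 (linearity over flips).
E[winnings] = 14·15/2 = 105.

$105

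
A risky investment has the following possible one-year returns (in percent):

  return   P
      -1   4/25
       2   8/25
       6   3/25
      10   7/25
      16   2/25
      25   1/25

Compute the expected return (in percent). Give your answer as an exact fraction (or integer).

E[X] = (4/25)·(-1) + (8/25)·2 + (3/25)·6 + (7/25)·10 + (2/25)·16 + (1/25)·25
     = 157/25

157/25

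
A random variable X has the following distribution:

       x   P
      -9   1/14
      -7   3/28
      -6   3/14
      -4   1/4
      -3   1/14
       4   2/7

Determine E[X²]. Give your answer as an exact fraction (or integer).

783/28

E[X²] = (1/14)·81 + (3/28)·49 + (3/14)·36 + (1/4)·16 + (1/14)·9 + (2/7)·16
     = 783/28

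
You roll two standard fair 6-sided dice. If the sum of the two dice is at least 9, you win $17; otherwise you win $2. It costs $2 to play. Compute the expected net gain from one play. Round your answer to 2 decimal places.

$4.17

E[payout] = (13/18)·2 + (5/18)·17 = 37/6
Expected profit = 37/6 − 2 = 25/6 ≈ $4.17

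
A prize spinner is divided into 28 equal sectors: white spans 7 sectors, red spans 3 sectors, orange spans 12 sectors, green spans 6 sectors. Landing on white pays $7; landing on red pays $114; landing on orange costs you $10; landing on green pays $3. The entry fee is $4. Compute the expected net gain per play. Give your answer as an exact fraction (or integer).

177/28 dollars

E[payout] = (7/28)·7 + (3/28)·114 + (12/28)·(-10) + (6/28)·3 = 289/28
Expected profit = 289/28 − 4 = 177/28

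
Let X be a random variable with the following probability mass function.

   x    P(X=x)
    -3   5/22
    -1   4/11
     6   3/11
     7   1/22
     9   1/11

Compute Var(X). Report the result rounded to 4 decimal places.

18.8347

E[X] = (5/22)·(-3) + (4/11)·(-1) + (3/11)·6 + (1/22)·7 + (1/11)·9 = 19/11
E[X²] = (5/22)·9 + (4/11)·1 + (3/11)·36 + (1/22)·49 + (1/11)·81 = 240/11
Var(X) = 240/11 − (19/11)² = 2279/121 ≈ 18.8347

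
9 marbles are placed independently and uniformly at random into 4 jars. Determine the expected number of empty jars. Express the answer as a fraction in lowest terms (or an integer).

19683/65536

Let Xⱼ=1 if jar j is empty. P(Xⱼ=1) = ((4-1)/4)^9 = 19683/262144.
By linearity, E[#empty] = 4·19683/262144 = 19683/65536.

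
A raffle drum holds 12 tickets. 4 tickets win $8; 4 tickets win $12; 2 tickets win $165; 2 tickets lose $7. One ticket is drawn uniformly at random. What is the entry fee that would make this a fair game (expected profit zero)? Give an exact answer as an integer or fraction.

$33

E[payout] = (4/12)·8 + (4/12)·12 + (2/12)·165 + (2/12)·(-7) = 33
Fair fee = E[payout] = 33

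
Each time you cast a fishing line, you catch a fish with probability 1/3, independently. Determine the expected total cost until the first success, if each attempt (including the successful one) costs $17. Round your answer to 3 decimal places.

$51.000

E[#attempts] = 1/p = 3; E[cost] = 17·3 = 51.
≈ 51.000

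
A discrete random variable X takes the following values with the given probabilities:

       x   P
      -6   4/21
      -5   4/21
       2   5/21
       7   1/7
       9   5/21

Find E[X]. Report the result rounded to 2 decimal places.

1.52

E[X] = (4/21)·(-6) + (4/21)·(-5) + (5/21)·2 + (1/7)·7 + (5/21)·9
     = 32/21 ≈ 1.52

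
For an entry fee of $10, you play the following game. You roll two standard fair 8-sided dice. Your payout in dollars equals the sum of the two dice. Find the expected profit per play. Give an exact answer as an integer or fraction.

Distribution of the sum of the two dice: 2 w.p. 1/64, 3 w.p. 1/32, 4 w.p. 3/64, 5 w.p. 1/16, 6 w.p. 5/64, 7 w.p. 3/32, …
E[payout] = (1/64)·2 + (1/32)·3 + (3/64)·4 + (1/16)·5 + (5/64)·6 + (3/32)·7 + (7/64)·8 + (1/8)·9 + (7/64)·10 + (3/32)·11 + (5/64)·12 + (1/16)·13 + (3/64)·14 + (1/32)·15 + (1/64)·16 = 9
Expected profit = 9 − 10 = -1

-$1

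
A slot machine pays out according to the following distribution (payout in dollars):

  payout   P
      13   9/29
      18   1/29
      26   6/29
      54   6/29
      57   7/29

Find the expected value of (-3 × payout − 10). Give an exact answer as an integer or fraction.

-3332/29

E[-3x-10] = (9/29)·(-49) + (1/29)·(-64) + (6/29)·(-88) + (6/29)·(-172) + (7/29)·(-181)
     = -3332/29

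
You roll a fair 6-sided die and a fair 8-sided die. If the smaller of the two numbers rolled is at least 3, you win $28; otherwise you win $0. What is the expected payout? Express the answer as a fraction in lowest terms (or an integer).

E[payout] = (1/2)·0 + (1/2)·28 = 14

$14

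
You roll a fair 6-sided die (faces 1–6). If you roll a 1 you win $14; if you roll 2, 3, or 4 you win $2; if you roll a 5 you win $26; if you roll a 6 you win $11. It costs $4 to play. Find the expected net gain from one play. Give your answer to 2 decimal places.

$5.50

E[payout] = (1/2)·2 + (1/6)·11 + (1/6)·14 + (1/6)·26 = 19/2
Expected profit = 19/2 − 4 = 11/2 ≈ $5.50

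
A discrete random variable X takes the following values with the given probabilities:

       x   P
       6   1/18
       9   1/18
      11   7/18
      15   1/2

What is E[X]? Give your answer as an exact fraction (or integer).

227/18

E[X] = (1/18)·6 + (1/18)·9 + (7/18)·11 + (1/2)·15
     = 227/18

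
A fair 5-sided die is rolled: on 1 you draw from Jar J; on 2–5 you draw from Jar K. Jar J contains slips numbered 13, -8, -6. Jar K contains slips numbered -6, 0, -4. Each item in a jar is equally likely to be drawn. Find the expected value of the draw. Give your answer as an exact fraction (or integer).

-41/15

E[X | Jar J] = (13 − 8 − 6)/3 = -1/3
E[X | Jar K] = (-6 + 0 − 4)/3 = -10/3
E[X] = (1/5)·(-1/3) + (4/5)·(-10/3) = -41/15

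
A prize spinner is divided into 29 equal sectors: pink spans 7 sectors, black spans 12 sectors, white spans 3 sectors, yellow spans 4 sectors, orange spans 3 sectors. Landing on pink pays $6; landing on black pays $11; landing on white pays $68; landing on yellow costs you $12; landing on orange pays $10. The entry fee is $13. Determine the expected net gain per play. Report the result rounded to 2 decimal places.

E[payout] = (7/29)·6 + (12/29)·11 + (3/29)·68 + (4/29)·(-12) + (3/29)·10 = 360/29
Expected profit = 360/29 − 13 = -17/29 ≈ -$0.59

-$0.59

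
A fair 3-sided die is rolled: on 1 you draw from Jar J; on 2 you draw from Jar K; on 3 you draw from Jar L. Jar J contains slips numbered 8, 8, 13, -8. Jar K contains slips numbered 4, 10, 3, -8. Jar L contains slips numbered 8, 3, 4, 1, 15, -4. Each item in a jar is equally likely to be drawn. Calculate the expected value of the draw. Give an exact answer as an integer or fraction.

E[X | Jar J] = (8 + 8 + 13 − 8)/4 = 21/4
E[X | Jar K] = (4 + 10 + 3 − 8)/4 = 9/4
E[X | Jar L] = (8 + 3 + 4 + 1 + 15 − 4)/6 = 9/2
E[X] = (1/3)·21/4 + (1/3)·9/4 + (1/3)·9/2 = 4

4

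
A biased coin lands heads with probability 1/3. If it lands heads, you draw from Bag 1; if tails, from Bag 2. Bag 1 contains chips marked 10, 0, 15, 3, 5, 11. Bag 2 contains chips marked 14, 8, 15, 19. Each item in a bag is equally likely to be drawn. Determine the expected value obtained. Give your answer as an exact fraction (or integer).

E[X | Bag 1] = (10 + 0 + 15 + 3 + 5 + 11)/6 = 22/3
E[X | Bag 2] = (14 + 8 + 15 + 19)/4 = 14
E[X] = (1/3)·22/3 + (2/3)·14 = 106/9

106/9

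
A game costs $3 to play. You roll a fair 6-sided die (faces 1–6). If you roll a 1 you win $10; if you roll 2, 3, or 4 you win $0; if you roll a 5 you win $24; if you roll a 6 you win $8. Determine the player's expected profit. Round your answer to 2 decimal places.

$4.00

E[payout] = (1/2)·0 + (1/6)·8 + (1/6)·10 + (1/6)·24 = 7
Expected profit = 7 − 3 = 4 ≈ $4.00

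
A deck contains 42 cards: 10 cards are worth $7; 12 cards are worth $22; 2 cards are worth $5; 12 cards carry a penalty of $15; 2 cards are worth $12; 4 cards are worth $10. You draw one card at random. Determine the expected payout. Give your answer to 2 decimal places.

$5.43

E[payout] = (10/42)·7 + (12/42)·22 + (2/42)·5 + (12/42)·(-15) + (2/42)·12 + (4/42)·10 = 38/7
≈ $5.43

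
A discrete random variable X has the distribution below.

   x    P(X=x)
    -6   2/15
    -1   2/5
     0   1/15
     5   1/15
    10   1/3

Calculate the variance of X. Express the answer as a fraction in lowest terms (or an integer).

E[X] = (2/15)·(-6) + (2/5)·(-1) + (1/15)·0 + (1/15)·5 + (1/3)·10 = 37/15
E[X²] = (2/15)·36 + (2/5)·1 + (1/15)·0 + (1/15)·25 + (1/3)·100 = 201/5
Var(X) = 201/5 − (37/15)² = 7676/225

7676/225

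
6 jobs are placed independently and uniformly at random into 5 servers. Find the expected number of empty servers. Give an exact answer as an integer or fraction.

4096/3125

Let Xⱼ=1 if server j is empty. P(Xⱼ=1) = ((5-1)/5)^6 = 4096/15625.
By linearity, E[#empty] = 5·4096/15625 = 4096/3125.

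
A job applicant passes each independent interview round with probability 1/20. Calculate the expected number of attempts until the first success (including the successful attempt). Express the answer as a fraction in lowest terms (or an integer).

For a geometric distribution, E[trials] = 1/p = 1/(1/20) = 20.

20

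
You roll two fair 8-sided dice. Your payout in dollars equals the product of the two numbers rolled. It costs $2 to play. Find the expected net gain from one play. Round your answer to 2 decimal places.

Distribution of the product of the two numbers rolled: 1 w.p. 1/64, 2 w.p. 1/32, 3 w.p. 1/32, 4 w.p. 3/64, 5 w.p. 1/32, 6 w.p. 1/16, …
E[payout] = (1/64)·1 + (1/32)·2 + (1/32)·3 + (3/64)·4 + (1/32)·5 + (1/16)·6 + (1/32)·7 + (1/16)·8 + (1/64)·9 + (1/32)·10 + (1/16)·12 + (1/32)·14 + (1/32)·15 + (3/64)·16 + (1/32)·18 + (1/32)·20 + (1/32)·21 + (1/16)·24 + (1/64)·25 + (1/32)·28 + (1/32)·30 + (1/32)·32 + (1/32)·35 + (1/64)·36 + (1/32)·40 + (1/32)·42 + (1/32)·48 + (1/64)·49 + (1/32)·56 + (1/64)·64 = 81/4
Expected profit = 81/4 − 2 = 73/4 ≈ $18.25

$18.25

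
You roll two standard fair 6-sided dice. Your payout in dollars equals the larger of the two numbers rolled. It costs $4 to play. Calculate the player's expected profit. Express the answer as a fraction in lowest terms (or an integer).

17/36 dollars

Distribution of the larger of the two numbers rolled: 1 w.p. 1/36, 2 w.p. 1/12, 3 w.p. 5/36, 4 w.p. 7/36, 5 w.p. 1/4, 6 w.p. 11/36
E[payout] = (1/36)·1 + (1/12)·2 + (5/36)·3 + (7/36)·4 + (1/4)·5 + (11/36)·6 = 161/36
Expected profit = 161/36 − 4 = 17/36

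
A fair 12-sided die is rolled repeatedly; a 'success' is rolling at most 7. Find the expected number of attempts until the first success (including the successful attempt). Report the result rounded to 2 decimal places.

For a geometric distribution, E[trials] = 1/p = 1/(7/12) = 12/7.
≈ 1.71

1.71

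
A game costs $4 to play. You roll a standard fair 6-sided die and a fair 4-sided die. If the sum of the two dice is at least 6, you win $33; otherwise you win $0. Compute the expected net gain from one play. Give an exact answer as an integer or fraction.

61/4 dollars

E[payout] = (5/12)·0 + (7/12)·33 = 77/4
Expected profit = 77/4 − 4 = 61/4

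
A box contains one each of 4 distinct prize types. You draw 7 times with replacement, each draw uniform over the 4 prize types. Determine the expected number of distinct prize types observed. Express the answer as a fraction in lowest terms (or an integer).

Let Xⱼ=1 if type j appears at least once. P(Xⱼ=1) = 1 − ((4−1)/4)^7 = 14197/16384.
E[#distinct] = 4·14197/16384 = 14197/4096.

14197/4096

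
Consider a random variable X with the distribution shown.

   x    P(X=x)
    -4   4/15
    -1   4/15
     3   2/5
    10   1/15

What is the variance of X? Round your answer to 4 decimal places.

14.5156

E[X] = (4/15)·(-4) + (4/15)·(-1) + (2/5)·3 + (1/15)·10 = 8/15
E[X²] = (4/15)·16 + (4/15)·1 + (2/5)·9 + (1/15)·100 = 74/5
Var(X) = 74/5 − (8/15)² = 3266/225 ≈ 14.5156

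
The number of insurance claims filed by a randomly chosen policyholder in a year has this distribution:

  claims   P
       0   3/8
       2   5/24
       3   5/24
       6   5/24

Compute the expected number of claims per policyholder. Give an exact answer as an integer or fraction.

E[X] = (3/8)·0 + (5/24)·2 + (5/24)·3 + (5/24)·6
     = 55/24

55/24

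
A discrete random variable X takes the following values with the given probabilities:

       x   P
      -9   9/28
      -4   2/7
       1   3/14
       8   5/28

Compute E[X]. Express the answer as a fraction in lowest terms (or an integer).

-67/28

E[X] = (9/28)·(-9) + (2/7)·(-4) + (3/14)·1 + (5/28)·8
     = -67/28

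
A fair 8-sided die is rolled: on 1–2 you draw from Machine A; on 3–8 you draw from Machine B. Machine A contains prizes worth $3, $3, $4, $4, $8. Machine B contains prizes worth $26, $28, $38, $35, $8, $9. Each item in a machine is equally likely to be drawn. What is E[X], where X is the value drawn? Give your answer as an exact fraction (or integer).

191/10 dollars

E[X | Machine A] = (3 + 3 + 4 + 4 + 8)/5 = 22/5
E[X | Machine B] = (26 + 28 + 38 + 35 + 8 + 9)/6 = 24
E[X] = (1/4)·22/5 + (3/4)·24 = 191/10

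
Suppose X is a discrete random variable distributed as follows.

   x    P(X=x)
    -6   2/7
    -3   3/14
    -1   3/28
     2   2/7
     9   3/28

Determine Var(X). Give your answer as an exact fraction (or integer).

4171/196

E[X] = (2/7)·(-6) + (3/14)·(-3) + (3/28)·(-1) + (2/7)·2 + (3/28)·9 = -13/14
E[X²] = (2/7)·36 + (3/14)·9 + (3/28)·1 + (2/7)·4 + (3/28)·81 = 155/7
Var(X) = 155/7 − (-13/14)² = 4171/196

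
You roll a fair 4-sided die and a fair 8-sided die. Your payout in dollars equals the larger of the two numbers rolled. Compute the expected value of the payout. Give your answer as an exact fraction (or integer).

77/16 dollars

Distribution of the larger of the two numbers rolled: 1 w.p. 1/32, 2 w.p. 3/32, 3 w.p. 5/32, 4 w.p. 7/32, 5 w.p. 1/8, 6 w.p. 1/8, …
E[payout] = (1/32)·1 + (3/32)·2 + (5/32)·3 + (7/32)·4 + (1/8)·5 + (1/8)·6 + (1/8)·7 + (1/8)·8 = 77/16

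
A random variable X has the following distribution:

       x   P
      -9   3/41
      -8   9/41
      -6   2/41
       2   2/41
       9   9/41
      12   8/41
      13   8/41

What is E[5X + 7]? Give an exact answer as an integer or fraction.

1157/41

E[5x+7] = (3/41)·(-38) + (9/41)·(-33) + (2/41)·(-23) + (2/41)·17 + (9/41)·52 + (8/41)·67 + (8/41)·72
     = 1157/41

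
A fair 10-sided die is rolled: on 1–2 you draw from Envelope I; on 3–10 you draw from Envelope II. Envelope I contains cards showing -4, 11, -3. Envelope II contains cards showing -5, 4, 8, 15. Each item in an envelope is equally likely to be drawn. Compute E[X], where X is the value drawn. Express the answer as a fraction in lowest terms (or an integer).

E[X | Envelope I] = (-4 + 11 − 3)/3 = 4/3
E[X | Envelope II] = (-5 + 4 + 8 + 15)/4 = 11/2
E[X] = (1/5)·4/3 + (4/5)·11/2 = 14/3

14/3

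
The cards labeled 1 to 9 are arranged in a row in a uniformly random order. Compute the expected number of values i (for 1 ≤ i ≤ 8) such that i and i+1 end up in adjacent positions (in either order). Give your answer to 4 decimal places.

For each i ∈ {1,…,8}, let Xᵢ = 1 if i and i+1 are adjacent. P(Xᵢ=1) = 2·(9−1)!/9! = 2/9.
By linearity, E[ΣXᵢ] = (8)·(2/9) = 16/9.
≈ 1.7778

1.7778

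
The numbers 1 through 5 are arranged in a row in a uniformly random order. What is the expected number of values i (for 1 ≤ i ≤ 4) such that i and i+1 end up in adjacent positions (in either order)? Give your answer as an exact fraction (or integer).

For each i ∈ {1,…,4}, let Xᵢ = 1 if i and i+1 are adjacent. P(Xᵢ=1) = 2·(5−1)!/5! = 2/5.
By linearity, E[ΣXᵢ] = (4)·(2/5) = 8/5.

8/5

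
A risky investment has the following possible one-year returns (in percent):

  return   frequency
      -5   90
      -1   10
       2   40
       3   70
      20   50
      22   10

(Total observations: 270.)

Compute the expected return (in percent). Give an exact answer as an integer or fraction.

Total = 270, so P(return=-5) = 90/270, etc.
E[X] = (1/3)·(-5) + (1/27)·(-1) + (4/27)·2 + (7/27)·3 + (5/27)·20 + (1/27)·22
     = 35/9

35/9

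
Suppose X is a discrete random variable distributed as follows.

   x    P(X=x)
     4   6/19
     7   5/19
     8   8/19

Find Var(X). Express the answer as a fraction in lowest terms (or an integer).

1078/361

E[X] = (6/19)·4 + (5/19)·7 + (8/19)·8 = 123/19
E[X²] = (6/19)·16 + (5/19)·49 + (8/19)·64 = 853/19
Var(X) = 853/19 − (123/19)² = 1078/361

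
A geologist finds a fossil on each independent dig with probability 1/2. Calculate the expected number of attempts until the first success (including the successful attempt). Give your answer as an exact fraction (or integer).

For a geometric distribution, E[trials] = 1/p = 1/(1/2) = 2.

2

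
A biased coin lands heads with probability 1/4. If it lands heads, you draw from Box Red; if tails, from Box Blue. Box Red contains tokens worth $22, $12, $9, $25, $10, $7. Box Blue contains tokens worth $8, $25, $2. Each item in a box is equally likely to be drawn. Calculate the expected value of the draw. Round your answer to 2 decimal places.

$12.29

E[X | Box Red] = (22 + 12 + 9 + 25 + 10 + 7)/6 = 85/6
E[X | Box Blue] = (8 + 25 + 2)/3 = 35/3
E[X] = (1/4)·85/6 + (3/4)·35/3 = 295/24 ≈ 12.29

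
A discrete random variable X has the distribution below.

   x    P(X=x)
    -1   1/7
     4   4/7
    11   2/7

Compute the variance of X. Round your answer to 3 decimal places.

E[X] = (1/7)·(-1) + (4/7)·4 + (2/7)·11 = 37/7
E[X²] = (1/7)·1 + (4/7)·16 + (2/7)·121 = 307/7
Var(X) = 307/7 − (37/7)² = 780/49 ≈ 15.918

15.918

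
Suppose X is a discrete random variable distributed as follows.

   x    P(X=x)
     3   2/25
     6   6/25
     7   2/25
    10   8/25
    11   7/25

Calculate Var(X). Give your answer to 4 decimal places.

6.5696

E[X] = (2/25)·3 + (6/25)·6 + (2/25)·7 + (8/25)·10 + (7/25)·11 = 213/25
E[X²] = (2/25)·9 + (6/25)·36 + (2/25)·49 + (8/25)·100 + (7/25)·121 = 1979/25
Var(X) = 1979/25 − (213/25)² = 4106/625 ≈ 6.5696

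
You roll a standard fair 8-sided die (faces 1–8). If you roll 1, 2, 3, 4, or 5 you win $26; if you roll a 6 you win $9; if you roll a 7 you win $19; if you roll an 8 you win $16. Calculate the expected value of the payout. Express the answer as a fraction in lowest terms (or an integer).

E[payout] = (1/8)·9 + (1/8)·16 + (1/8)·19 + (5/8)·26 = 87/4

87/4 dollars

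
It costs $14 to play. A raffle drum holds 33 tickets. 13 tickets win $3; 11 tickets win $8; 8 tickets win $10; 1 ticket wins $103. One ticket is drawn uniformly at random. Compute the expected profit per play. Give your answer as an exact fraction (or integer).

E[payout] = (13/33)·3 + (11/33)·8 + (8/33)·10 + (1/33)·103 = 310/33
Expected profit = 310/33 − 14 = -152/33

-152/33 dollars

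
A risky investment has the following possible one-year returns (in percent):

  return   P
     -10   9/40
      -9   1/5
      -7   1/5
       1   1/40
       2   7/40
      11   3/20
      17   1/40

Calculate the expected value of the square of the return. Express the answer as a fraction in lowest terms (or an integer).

E[X²] = (9/40)·100 + (1/5)·81 + (1/5)·49 + (1/40)·1 + (7/40)·4 + (3/20)·121 + (1/40)·289
     = 373/5

373/5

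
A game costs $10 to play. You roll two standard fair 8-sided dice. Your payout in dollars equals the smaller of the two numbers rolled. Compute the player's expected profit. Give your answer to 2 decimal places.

Distribution of the smaller of the two numbers rolled: 1 w.p. 15/64, 2 w.p. 13/64, 3 w.p. 11/64, 4 w.p. 9/64, 5 w.p. 7/64, 6 w.p. 5/64, …
E[payout] = (15/64)·1 + (13/64)·2 + (11/64)·3 + (9/64)·4 + (7/64)·5 + (5/64)·6 + (3/64)·7 + (1/64)·8 = 51/16
Expected profit = 51/16 − 10 = -109/16 ≈ -$6.81

-$6.81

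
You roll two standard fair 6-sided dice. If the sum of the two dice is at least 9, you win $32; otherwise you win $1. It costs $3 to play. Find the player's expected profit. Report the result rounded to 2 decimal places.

E[payout] = (13/18)·1 + (5/18)·32 = 173/18
Expected profit = 173/18 − 3 = 119/18 ≈ $6.61

$6.61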